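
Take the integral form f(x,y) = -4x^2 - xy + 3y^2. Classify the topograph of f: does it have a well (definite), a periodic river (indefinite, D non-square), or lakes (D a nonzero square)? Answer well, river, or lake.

D = b²−4ac = (-1)² − 4·(-4)·3 = 49
D = 7² is a perfect square ⇒ form factors over ℤ ⇒ lakes

lake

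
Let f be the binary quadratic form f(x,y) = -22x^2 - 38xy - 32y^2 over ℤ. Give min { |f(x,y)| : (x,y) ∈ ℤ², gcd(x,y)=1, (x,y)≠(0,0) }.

translate: b→-6 (≡38 mod 44), so (22,38,32)→(22,-6,16)
flip: (22,-6,16)→(16,6,22)
reduced (well bottom): (16,6,22) with a≤c, −a<b≤a
well minimum |f| = |-16| = 16 (negative-definite)

16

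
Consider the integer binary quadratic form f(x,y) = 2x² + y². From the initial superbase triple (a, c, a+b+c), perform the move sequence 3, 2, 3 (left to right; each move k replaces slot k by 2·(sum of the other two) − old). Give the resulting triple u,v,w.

start (2,1,3) = (f(1,0),f(0,1),f(1,1))
replace slot 3: 2·(2+1) − 3 = 3 → (2,1,3)
replace slot 2: 2·(2+3) − 1 = 9 → (2,9,3)
replace slot 3: 2·(2+9) − 3 = 19 → (2,9,19)

2,9,19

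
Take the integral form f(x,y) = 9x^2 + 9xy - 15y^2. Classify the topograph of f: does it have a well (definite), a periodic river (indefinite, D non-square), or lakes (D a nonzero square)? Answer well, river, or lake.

D = b²−4ac = 9² − 4·9·(-15) = 621
D > 0 non-square ⇒ indefinite ⇒ periodic river

river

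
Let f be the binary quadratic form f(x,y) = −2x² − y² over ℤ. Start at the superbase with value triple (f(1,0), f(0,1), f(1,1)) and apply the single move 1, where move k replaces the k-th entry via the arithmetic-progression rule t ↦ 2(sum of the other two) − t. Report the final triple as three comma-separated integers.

start (-2,-1,-3) = (f(1,0),f(0,1),f(1,1))
replace slot 1: 2·((-1)+(-3)) − (-2) = -6 → (-6,-1,-3)

-6,-1,-3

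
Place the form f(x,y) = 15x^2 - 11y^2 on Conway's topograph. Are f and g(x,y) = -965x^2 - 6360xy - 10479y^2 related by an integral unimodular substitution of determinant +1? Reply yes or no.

D₁ = 660, D₂ = 660
river cycle of f (length 6): (-11, 22, 4), (4, 18, -21), (-21, 24, 1), (1, 24, -21), (-21, 18, 4), (4, 22, -11)
river cycle of g (length 6): (-11, 22, 4), (4, 18, -21), (-21, 24, 1), (1, 24, -21), (-21, 18, 4), (4, 22, -11)
cycles coincide ⇒ equivalent

yes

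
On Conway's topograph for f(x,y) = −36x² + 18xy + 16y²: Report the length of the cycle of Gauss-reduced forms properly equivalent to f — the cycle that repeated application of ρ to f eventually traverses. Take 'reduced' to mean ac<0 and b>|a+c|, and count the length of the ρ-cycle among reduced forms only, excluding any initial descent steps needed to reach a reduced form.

D = 2628, ⌊√D⌋ = 51
descent: ρ → (16,46,-8)  [lands on river]
river: ρ → (-8,50,4)
river: ρ → (4,46,-32)
river: ρ → (-32,18,18)
river: ρ → (18,18,-32)
river: ρ → (-32,46,4)
river: ρ → (4,50,-8)
river: ρ → (-8,46,16)
river: ρ → (16,50,-2)
river: ρ → (-2,50,16)
ρ-cycle length = 10 (tail of 1 descent step not counted)

10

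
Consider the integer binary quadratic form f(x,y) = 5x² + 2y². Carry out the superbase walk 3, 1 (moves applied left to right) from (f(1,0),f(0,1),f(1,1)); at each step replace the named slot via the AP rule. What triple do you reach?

start (5,2,7) = (f(1,0),f(0,1),f(1,1))
replace slot 3: 2·(5+2) − 7 = 7 → (5,2,7)
replace slot 1: 2·(2+7) − 5 = 13 → (13,2,7)

13,2,7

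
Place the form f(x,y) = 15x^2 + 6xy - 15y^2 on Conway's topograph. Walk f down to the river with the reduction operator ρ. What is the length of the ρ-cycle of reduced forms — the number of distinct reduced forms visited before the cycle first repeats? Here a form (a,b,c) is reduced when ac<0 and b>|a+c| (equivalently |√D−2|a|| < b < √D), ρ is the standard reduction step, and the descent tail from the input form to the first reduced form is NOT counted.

D = 936, ⌊√D⌋ = 30
river: ρ → (-15,24,6)
river: ρ → (6,24,-15)
river: ρ → (-15,6,15)
river: ρ → (15,24,-6)
river: ρ → (-6,24,15)
river: ρ → (15,6,-15)
ρ-cycle length = 6 (tail of 0 descent steps not counted)

6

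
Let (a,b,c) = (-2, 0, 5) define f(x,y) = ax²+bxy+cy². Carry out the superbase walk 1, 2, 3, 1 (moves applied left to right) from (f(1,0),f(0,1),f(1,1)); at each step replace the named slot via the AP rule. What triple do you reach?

start (-2,5,3) = (f(1,0),f(0,1),f(1,1))
replace slot 1: 2·(5+3) − (-2) = 18 → (18,5,3)
replace slot 2: 2·(18+3) − 5 = 37 → (18,37,3)
replace slot 3: 2·(18+37) − 3 = 107 → (18,37,107)
replace slot 1: 2·(37+107) − 18 = 270 → (270,37,107)

270,37,107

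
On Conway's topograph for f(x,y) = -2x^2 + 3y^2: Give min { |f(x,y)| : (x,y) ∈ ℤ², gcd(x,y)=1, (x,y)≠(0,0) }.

descent: ρ → (3,0,-2)
descent: ρ → (-2,4,1)  [lands on river]
river: ρ → (1,4,-2)
closes: descent 2, river 2
min |a| on river = 1

1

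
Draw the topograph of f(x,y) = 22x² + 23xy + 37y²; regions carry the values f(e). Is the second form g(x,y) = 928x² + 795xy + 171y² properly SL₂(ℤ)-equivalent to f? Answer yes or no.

D₁ = -2727, D₂ = -2727
f: translate: b→-21 (≡23 mod 44), so (22,23,37)→(22,-21,36)
f: reduced (well bottom): (22,-21,36) with a≤c, −a<b≤a
g: flip: (928,795,171)→(171,-795,928)
g: translate: b→-111 (≡-795 mod 342), so (171,-795,928)→(171,-111,22)
g: flip: (171,-111,22)→(22,111,171)
g: translate: b→-21 (≡111 mod 44), so (22,111,171)→(22,-21,36)
g: reduced (well bottom): (22,-21,36) with a≤c, −a<b≤a
reduced forms (22, -21, 36) vs (22, -21, 36) ⇒ equivalent

yes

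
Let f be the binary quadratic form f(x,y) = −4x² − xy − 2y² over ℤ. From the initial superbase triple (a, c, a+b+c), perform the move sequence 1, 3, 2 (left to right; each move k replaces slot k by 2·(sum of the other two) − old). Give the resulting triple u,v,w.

start (-4,-2,-7) = (f(1,0),f(0,1),f(1,1))
replace slot 1: 2·((-2)+(-7)) − (-4) = -14 → (-14,-2,-7)
replace slot 3: 2·((-14)+(-2)) − (-7) = -25 → (-14,-2,-25)
replace slot 2: 2·((-14)+(-25)) − (-2) = -76 → (-14,-76,-25)

-14,-76,-25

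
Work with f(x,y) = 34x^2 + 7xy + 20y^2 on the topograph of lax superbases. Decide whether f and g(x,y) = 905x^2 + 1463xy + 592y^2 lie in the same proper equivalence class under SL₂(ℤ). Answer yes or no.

D₁ = -2671, D₂ = -2671
f: flip: (34,7,20)→(20,-7,34)
f: reduced (well bottom): (20,-7,34) with a≤c, −a<b≤a
g: translate: b→-347 (≡1463 mod 1810), so (905,1463,592)→(905,-347,34)
g: flip: (905,-347,34)→(34,347,905)
g: translate: b→7 (≡347 mod 68), so (34,347,905)→(34,7,20)
g: flip: (34,7,20)→(20,-7,34)
g: reduced (well bottom): (20,-7,34) with a≤c, −a<b≤a
reduced forms (20, -7, 34) vs (20, -7, 34) ⇒ equivalent

yes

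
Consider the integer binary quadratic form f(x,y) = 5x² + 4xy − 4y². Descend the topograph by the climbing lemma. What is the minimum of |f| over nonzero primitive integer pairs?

river: ρ → (-4,4,5)
river: ρ → (5,6,-3)
river: ρ → (-3,6,5)
river: ρ → (5,4,-4)
closes: descent 0, river 4
min |a| on river = 3

3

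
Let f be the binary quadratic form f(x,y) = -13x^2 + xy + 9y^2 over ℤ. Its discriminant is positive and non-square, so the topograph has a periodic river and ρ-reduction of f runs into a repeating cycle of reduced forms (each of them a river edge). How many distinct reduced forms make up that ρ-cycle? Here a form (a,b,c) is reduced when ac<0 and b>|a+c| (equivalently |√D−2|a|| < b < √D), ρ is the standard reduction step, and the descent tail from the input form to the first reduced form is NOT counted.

D = 469, ⌊√D⌋ = 21
descent: ρ → (9,17,-5)  [lands on river]
river: ρ → (-5,13,15)
river: ρ → (15,17,-3)
river: ρ → (-3,19,9)
ρ-cycle length = 4 (tail of 1 descent step not counted)

4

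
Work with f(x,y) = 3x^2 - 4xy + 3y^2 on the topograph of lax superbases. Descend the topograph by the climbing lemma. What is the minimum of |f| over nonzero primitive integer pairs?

translate: b→2 (≡-4 mod 6), so (3,-4,3)→(3,2,2)
flip: (3,2,2)→(2,-2,3)
translate: b→2 (≡-2 mod 4), so (2,-2,3)→(2,2,3)
reduced (well bottom): (2,2,3) with a≤c, −a<b≤a
well minimum = a = 2

2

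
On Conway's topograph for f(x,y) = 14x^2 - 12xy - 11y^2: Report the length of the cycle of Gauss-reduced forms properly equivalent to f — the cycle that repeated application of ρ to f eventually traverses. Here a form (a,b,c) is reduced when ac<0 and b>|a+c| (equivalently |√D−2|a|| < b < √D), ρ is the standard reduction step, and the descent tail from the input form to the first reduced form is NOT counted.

D = 760, ⌊√D⌋ = 27
descent: ρ → (-11,12,14)  [lands on river]
river: ρ → (14,16,-9)
river: ρ → (-9,20,10)
river: ρ → (10,20,-9)
river: ρ → (-9,16,14)
river: ρ → (14,12,-11)
river: ρ → (-11,10,15)
river: ρ → (15,20,-6)
river: ρ → (-6,16,21)
river: ρ → (21,26,-1)
river: ρ → (-1,26,21)
river: ρ → (21,16,-6)
river: ρ → (-6,20,15)
river: ρ → (15,10,-11)
ρ-cycle length = 14 (tail of 1 descent step not counted)

14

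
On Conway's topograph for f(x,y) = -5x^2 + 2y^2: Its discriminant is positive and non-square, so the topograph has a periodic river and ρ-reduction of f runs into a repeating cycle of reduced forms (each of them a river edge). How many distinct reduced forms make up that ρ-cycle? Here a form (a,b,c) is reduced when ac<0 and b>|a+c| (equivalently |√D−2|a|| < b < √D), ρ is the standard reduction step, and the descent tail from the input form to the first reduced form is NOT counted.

D = 40, ⌊√D⌋ = 6
descent: ρ → (2,4,-3)  [lands on river]
river: ρ → (-3,2,3)
river: ρ → (3,4,-2)
river: ρ → (-2,4,3)
river: ρ → (3,2,-3)
river: ρ → (-3,4,2)
ρ-cycle length = 6 (tail of 1 descent step not counted)

6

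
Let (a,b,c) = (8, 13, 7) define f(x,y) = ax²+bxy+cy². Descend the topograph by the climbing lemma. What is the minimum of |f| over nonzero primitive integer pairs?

translate: b→-3 (≡13 mod 16), so (8,13,7)→(8,-3,2)
flip: (8,-3,2)→(2,3,8)
translate: b→-1 (≡3 mod 4), so (2,3,8)→(2,-1,7)
reduced (well bottom): (2,-1,7) with a≤c, −a<b≤a
well minimum = a = 2

2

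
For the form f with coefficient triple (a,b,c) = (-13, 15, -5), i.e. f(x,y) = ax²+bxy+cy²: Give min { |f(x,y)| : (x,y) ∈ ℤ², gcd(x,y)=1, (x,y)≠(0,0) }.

translate: b→11 (≡-15 mod 26), so (13,-15,5)→(13,11,3)
flip: (13,11,3)→(3,-11,13)
translate: b→1 (≡-11 mod 6), so (3,-11,13)→(3,1,3)
reduced (well bottom): (3,1,3) with a≤c, −a<b≤a
well minimum |f| = |-3| = 3 (negative-definite)

3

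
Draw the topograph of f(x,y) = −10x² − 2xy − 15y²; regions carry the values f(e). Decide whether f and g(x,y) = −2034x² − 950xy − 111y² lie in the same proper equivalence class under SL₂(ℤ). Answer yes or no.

D₁ = -596, D₂ = -596
f is negative-definite; reduce −f:
−f: reduced (well bottom): (10,2,15) with a≤c, −a<b≤a
flip sign back: reduced form of f is (-10,-2,-15)
g is negative-definite; reduce −g:
−g: flip: (2034,950,111)→(111,-950,2034)
−g: translate: b→-62 (≡-950 mod 222), so (111,-950,2034)→(111,-62,10)
−g: flip: (111,-62,10)→(10,62,111)
−g: translate: b→2 (≡62 mod 20), so (10,62,111)→(10,2,15)
−g: reduced (well bottom): (10,2,15) with a≤c, −a<b≤a
flip sign back: reduced form of g is (-10,-2,-15)
reduced forms (-10, -2, -15) vs (-10, -2, -15) ⇒ equivalent

yes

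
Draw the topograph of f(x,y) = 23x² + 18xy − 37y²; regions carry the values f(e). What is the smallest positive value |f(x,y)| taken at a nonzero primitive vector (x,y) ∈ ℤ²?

river: ρ → (-37,56,4)
river: ρ → (4,56,-37)
river: ρ → (-37,18,23)
river: ρ → (23,28,-32)
river: ρ → (-32,36,19)
river: ρ → (19,40,-28)
river: ρ → (-28,16,31)
river: ρ → (31,46,-13)
river: ρ → (-13,58,7)
river: ρ → (7,54,-29)
river: ρ → (-29,4,32)
river: ρ → (32,60,-1)
river: ρ → (-1,60,32)
river: ρ → (32,4,-29)
river: ρ → (-29,54,7)
river: ρ → (7,58,-13)
river: ρ → (-13,46,31)
river: ρ → (31,16,-28)
river: ρ → (-28,40,19)
river: ρ → (19,36,-32)
river: ρ → (-32,28,23)
river: ρ → (23,18,-37)
closes: descent 0, river 22
min |a| on river = 1

1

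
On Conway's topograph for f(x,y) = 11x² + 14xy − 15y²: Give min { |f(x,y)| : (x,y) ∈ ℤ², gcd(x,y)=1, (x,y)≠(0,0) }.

river: ρ → (-15,16,10)
river: ρ → (10,24,-7)
river: ρ → (-7,18,19)
river: ρ → (19,20,-6)
river: ρ → (-6,28,3)
river: ρ → (3,26,-15)
river: ρ → (-15,4,14)
river: ρ → (14,24,-5)
river: ρ → (-5,26,9)
river: ρ → (9,28,-2)
river: ρ → (-2,28,9)
river: ρ → (9,26,-5)
river: ρ → (-5,24,14)
river: ρ → (14,4,-15)
river: ρ → (-15,26,3)
river: ρ → (3,28,-6)
river: ρ → (-6,20,19)
river: ρ → (19,18,-7)
river: ρ → (-7,24,10)
river: ρ → (10,16,-15)
river: ρ → (-15,14,11)
river: ρ → (11,8,-18)
river: ρ → (-18,28,1)
river: ρ → (1,28,-18)
river: ρ → (-18,8,11)
river: ρ → (11,14,-15)
closes: descent 0, river 26
min |a| on river = 1

1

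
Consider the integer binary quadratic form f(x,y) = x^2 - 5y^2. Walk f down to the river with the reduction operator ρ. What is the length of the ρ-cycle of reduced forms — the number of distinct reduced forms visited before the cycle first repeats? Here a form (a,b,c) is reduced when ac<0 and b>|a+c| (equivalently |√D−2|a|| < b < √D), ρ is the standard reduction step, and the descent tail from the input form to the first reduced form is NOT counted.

D = 20, ⌊√D⌋ = 4
descent: ρ → (-5,0,1)
descent: ρ → (1,4,-1)  [lands on river]
river: ρ → (-1,4,1)
ρ-cycle length = 2 (tail of 2 descent steps not counted)

2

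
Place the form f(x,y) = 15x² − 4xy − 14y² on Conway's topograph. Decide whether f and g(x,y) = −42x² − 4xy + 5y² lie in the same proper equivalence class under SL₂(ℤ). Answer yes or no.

D₁ = 856, D₂ = 856
river cycle of f (length 26): (-14, 4, 15), (15, 26, -3), (-3, 28, 6), (6, 20, -19), (-19, 18, 7), (7, 24, -10), (-10, 16, 15), (15, 14, -11), (-11, 8, 18), (18, 28, -1), … (16 more)
river cycle of g (length 26): (5, 24, -14), (-14, 4, 15), (15, 26, -3), (-3, 28, 6), (6, 20, -19), (-19, 18, 7), (7, 24, -10), (-10, 16, 15), (15, 14, -11), (-11, 8, 18), … (16 more)
cycles coincide ⇒ equivalent

yes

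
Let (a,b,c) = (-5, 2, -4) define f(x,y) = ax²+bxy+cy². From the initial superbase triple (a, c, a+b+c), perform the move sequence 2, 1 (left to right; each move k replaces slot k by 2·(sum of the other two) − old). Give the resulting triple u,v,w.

start (-5,-4,-7) = (f(1,0),f(0,1),f(1,1))
replace slot 2: 2·((-5)+(-7)) − (-4) = -20 → (-5,-20,-7)
replace slot 1: 2·((-20)+(-7)) − (-5) = -49 → (-49,-20,-7)

-49,-20,-7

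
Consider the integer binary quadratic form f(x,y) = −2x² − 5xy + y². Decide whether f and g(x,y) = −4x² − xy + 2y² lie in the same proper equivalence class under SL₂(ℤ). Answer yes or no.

D₁ = 33, D₂ = 33
river cycle of f (length 4): (1, 5, -2), (-2, 3, 3), (3, 3, -2), (-2, 5, 1)
river cycle of g (length 4): (2, 5, -1), (-1, 5, 2), (2, 3, -3), (-3, 3, 2)
cycles differ ⇒ inequivalent

no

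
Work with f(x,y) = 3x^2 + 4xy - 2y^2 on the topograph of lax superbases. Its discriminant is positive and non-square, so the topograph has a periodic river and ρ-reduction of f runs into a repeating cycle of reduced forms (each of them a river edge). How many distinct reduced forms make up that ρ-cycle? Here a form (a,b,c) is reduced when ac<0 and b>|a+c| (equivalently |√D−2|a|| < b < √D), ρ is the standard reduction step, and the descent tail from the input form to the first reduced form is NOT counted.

D = 40, ⌊√D⌋ = 6
river: ρ → (-2,4,3)
river: ρ → (3,2,-3)
river: ρ → (-3,4,2)
river: ρ → (2,4,-3)
river: ρ → (-3,2,3)
river: ρ → (3,4,-2)
ρ-cycle length = 6 (tail of 0 descent steps not counted)

6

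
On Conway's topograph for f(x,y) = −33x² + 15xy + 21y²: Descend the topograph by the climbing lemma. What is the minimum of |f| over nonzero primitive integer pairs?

river: ρ → (21,27,-27)
river: ρ → (-27,27,21)
river: ρ → (21,15,-33)
river: ρ → (-33,51,3)
river: ρ → (3,51,-33)
river: ρ → (-33,15,21)
closes: descent 0, river 6
min |a| on river = 3

3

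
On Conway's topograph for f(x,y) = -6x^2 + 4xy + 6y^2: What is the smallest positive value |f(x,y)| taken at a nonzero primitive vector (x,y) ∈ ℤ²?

river: ρ → (6,8,-4)
river: ρ → (-4,8,6)
river: ρ → (6,4,-6)
river: ρ → (-6,8,4)
river: ρ → (4,8,-6)
river: ρ → (-6,4,6)
closes: descent 0, river 6
min |a| on river = 4

4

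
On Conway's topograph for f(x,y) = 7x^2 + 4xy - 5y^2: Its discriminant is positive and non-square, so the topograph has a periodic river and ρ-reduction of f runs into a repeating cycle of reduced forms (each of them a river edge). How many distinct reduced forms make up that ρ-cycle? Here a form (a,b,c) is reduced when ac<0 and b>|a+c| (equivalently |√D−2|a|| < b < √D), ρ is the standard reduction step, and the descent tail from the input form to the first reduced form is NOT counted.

D = 156, ⌊√D⌋ = 12
river: ρ → (-5,6,6)
river: ρ → (6,6,-5)
river: ρ → (-5,4,7)
river: ρ → (7,10,-2)
river: ρ → (-2,10,7)
river: ρ → (7,4,-5)
ρ-cycle length = 6 (tail of 0 descent steps not counted)

6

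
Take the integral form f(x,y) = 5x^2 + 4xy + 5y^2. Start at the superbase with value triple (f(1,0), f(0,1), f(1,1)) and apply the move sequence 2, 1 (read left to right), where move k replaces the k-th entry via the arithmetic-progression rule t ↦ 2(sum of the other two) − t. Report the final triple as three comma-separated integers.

start (5,5,14) = (f(1,0),f(0,1),f(1,1))
replace slot 2: 2·(5+14) − 5 = 33 → (5,33,14)
replace slot 1: 2·(33+14) − 5 = 89 → (89,33,14)

89,33,14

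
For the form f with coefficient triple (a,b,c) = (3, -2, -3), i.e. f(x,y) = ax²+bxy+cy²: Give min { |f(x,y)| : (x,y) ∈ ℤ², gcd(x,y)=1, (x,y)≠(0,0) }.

descent: ρ → (-3,2,3)  [lands on river]
river: ρ → (3,4,-2)
river: ρ → (-2,4,3)
river: ρ → (3,2,-3)
river: ρ → (-3,4,2)
river: ρ → (2,4,-3)
closes: descent 1, river 6
min |a| on river = 2

2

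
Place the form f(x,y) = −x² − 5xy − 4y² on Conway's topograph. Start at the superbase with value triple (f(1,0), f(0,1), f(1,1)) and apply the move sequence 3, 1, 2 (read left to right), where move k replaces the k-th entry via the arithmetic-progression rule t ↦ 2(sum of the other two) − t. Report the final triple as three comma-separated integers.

start (-1,-4,-10) = (f(1,0),f(0,1),f(1,1))
replace slot 3: 2·((-1)+(-4)) − (-10) = 0 → (-1,-4,0)
replace slot 1: 2·((-4)+0) − (-1) = -7 → (-7,-4,0)
replace slot 2: 2·((-7)+0) − (-4) = -10 → (-7,-10,0)

-7,-10,0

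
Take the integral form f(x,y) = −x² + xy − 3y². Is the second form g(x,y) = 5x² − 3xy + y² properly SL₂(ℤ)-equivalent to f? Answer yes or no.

D₁ = -11, D₂ = -11
f is negative-definite; reduce −f:
−f: translate: b→1 (≡-1 mod 2), so (1,-1,3)→(1,1,3)
−f: reduced (well bottom): (1,1,3) with a≤c, −a<b≤a
flip sign back: reduced form of f is (-1,-1,-3)
g: flip: (5,-3,1)→(1,3,5)
g: translate: b→1 (≡3 mod 2), so (1,3,5)→(1,1,3)
g: reduced (well bottom): (1,1,3) with a≤c, −a<b≤a
reduced forms (-1, -1, -3) vs (1, 1, 3) ⇒ inequivalent

no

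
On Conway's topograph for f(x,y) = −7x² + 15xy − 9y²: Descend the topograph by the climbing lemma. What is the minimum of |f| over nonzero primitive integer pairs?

translate: b→-1 (≡-15 mod 14), so (7,-15,9)→(7,-1,1)
flip: (7,-1,1)→(1,1,7)
reduced (well bottom): (1,1,7) with a≤c, −a<b≤a
well minimum |f| = |-1| = 1 (negative-definite)

1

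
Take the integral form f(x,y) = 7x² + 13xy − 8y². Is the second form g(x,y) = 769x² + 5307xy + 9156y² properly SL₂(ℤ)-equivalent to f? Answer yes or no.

D₁ = 393, D₂ = 393
river cycle of f (length 16): (-8, 19, 1), (1, 19, -8), (-8, 13, 7), (7, 15, -6), (-6, 9, 13), (13, 17, -2), (-2, 19, 4), (4, 13, -14), (-14, 15, 3), (3, 15, -14), … (6 more)
river cycle of g (length 16): (7, 13, -8), (-8, 19, 1), (1, 19, -8), (-8, 13, 7), (7, 15, -6), (-6, 9, 13), (13, 17, -2), (-2, 19, 4), (4, 13, -14), (-14, 15, 3), … (6 more)
cycles coincide ⇒ equivalent

yes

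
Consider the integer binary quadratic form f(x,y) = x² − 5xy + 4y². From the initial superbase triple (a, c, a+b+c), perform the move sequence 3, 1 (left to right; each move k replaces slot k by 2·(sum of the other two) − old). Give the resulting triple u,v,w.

start (1,4,0) = (f(1,0),f(0,1),f(1,1))
replace slot 3: 2·(1+4) − 0 = 10 → (1,4,10)
replace slot 1: 2·(4+10) − 1 = 27 → (27,4,10)

27,4,10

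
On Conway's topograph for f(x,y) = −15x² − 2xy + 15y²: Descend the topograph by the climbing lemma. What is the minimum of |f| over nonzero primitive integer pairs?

descent: ρ → (15,2,-15)  [lands on river]
river: ρ → (-15,28,2)
river: ρ → (2,28,-15)
river: ρ → (-15,2,15)
river: ρ → (15,28,-2)
river: ρ → (-2,28,15)
closes: descent 1, river 6
min |a| on river = 2

2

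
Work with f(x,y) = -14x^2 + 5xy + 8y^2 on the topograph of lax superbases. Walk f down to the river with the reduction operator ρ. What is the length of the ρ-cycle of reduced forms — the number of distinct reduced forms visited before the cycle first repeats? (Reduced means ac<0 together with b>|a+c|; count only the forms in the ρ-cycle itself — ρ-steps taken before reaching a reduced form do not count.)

D = 473, ⌊√D⌋ = 21
descent: ρ → (8,11,-11)  [lands on river]
river: ρ → (-11,11,8)
river: ρ → (8,21,-1)
river: ρ → (-1,21,8)
ρ-cycle length = 4 (tail of 1 descent step not counted)

4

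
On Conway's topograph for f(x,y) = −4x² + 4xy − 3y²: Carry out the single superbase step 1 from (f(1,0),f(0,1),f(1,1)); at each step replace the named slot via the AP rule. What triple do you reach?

start (-4,-3,-3) = (f(1,0),f(0,1),f(1,1))
replace slot 1: 2·((-3)+(-3)) − (-4) = -8 → (-8,-3,-3)

-8,-3,-3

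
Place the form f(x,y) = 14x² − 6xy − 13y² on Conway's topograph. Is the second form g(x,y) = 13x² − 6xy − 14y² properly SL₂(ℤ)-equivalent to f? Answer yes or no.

D₁ = 764, D₂ = 764
river cycle of f (length 16): (-13, 6, 14), (14, 22, -5), (-5, 18, 22), (22, 26, -1), (-1, 26, 22), (22, 18, -5), (-5, 22, 14), (14, 6, -13), (-13, 20, 7), (7, 22, -10), … (6 more)
river cycle of g (length 16): (-14, 6, 13), (13, 20, -7), (-7, 22, 10), (10, 18, -11), (-11, 26, 2), (2, 26, -11), (-11, 18, 10), (10, 22, -7), (-7, 20, 13), (13, 6, -14), … (6 more)
cycles differ ⇒ inequivalent

no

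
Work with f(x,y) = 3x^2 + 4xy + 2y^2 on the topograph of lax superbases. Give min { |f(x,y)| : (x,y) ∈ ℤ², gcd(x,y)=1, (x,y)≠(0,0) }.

translate: b→-2 (≡4 mod 6), so (3,4,2)→(3,-2,1)
flip: (3,-2,1)→(1,2,3)
translate: b→0 (≡2 mod 2), so (1,2,3)→(1,0,2)
reduced (well bottom): (1,0,2) with a≤c, −a<b≤a
well minimum = a = 1

1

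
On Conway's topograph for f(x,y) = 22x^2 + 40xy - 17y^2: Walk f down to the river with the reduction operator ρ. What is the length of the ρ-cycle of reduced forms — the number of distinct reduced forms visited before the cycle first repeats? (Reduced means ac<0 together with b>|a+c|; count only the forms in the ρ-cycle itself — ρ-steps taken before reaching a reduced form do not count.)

D = 3096, ⌊√D⌋ = 55
river: ρ → (-17,28,34)
river: ρ → (34,40,-11)
river: ρ → (-11,48,18)
river: ρ → (18,24,-35)
river: ρ → (-35,46,7)
river: ρ → (7,52,-14)
river: ρ → (-14,32,37)
river: ρ → (37,42,-9)
river: ρ → (-9,48,22)
river: ρ → (22,40,-17)
ρ-cycle length = 10 (tail of 0 descent steps not counted)

10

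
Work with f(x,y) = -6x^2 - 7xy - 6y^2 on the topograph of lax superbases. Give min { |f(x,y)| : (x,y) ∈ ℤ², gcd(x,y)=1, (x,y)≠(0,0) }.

translate: b→-5 (≡7 mod 12), so (6,7,6)→(6,-5,5)
flip: (6,-5,5)→(5,5,6)
reduced (well bottom): (5,5,6) with a≤c, −a<b≤a
well minimum |f| = |-5| = 5 (negative-definite)

5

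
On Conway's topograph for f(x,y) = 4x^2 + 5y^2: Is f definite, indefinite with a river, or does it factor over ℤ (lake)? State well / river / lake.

D = b²−4ac = 0² − 4·4·5 = -80
D < 0 ⇒ definite ⇒ every region one sign ⇒ single well

well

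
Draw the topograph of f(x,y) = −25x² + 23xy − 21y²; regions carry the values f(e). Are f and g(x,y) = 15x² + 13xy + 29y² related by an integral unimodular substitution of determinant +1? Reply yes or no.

D₁ = -1571, D₂ = -1571
f is negative-definite; reduce −f:
−f: flip: (25,-23,21)→(21,23,25)
−f: translate: b→-19 (≡23 mod 42), so (21,23,25)→(21,-19,23)
−f: reduced (well bottom): (21,-19,23) with a≤c, −a<b≤a
flip sign back: reduced form of f is (-21,19,-23)
g: reduced (well bottom): (15,13,29) with a≤c, −a<b≤a
reduced forms (-21, 19, -23) vs (15, 13, 29) ⇒ inequivalent

no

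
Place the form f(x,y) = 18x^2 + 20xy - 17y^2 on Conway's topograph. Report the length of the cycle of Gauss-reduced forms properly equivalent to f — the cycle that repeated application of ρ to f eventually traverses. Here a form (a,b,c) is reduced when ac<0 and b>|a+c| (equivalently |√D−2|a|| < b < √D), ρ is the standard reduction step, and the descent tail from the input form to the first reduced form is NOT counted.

D = 1624, ⌊√D⌋ = 40
river: ρ → (-17,14,21)
river: ρ → (21,28,-10)
river: ρ → (-10,32,15)
river: ρ → (15,28,-14)
river: ρ → (-14,28,15)
river: ρ → (15,32,-10)
river: ρ → (-10,28,21)
river: ρ → (21,14,-17)
river: ρ → (-17,20,18)
river: ρ → (18,16,-19)
river: ρ → (-19,22,15)
river: ρ → (15,38,-3)
river: ρ → (-3,40,2)
river: ρ → (2,40,-3)
river: ρ → (-3,38,15)
river: ρ → (15,22,-19)
river: ρ → (-19,16,18)
river: ρ → (18,20,-17)
ρ-cycle length = 18 (tail of 0 descent steps not counted)

18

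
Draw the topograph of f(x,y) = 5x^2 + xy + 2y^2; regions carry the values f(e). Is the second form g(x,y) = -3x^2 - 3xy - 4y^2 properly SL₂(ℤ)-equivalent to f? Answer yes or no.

D₁ = -39, D₂ = -39
f: flip: (5,1,2)→(2,-1,5)
f: reduced (well bottom): (2,-1,5) with a≤c, −a<b≤a
g is negative-definite; reduce −g:
−g: reduced (well bottom): (3,3,4) with a≤c, −a<b≤a
flip sign back: reduced form of g is (-3,-3,-4)
reduced forms (2, -1, 5) vs (-3, -3, -4) ⇒ inequivalent

no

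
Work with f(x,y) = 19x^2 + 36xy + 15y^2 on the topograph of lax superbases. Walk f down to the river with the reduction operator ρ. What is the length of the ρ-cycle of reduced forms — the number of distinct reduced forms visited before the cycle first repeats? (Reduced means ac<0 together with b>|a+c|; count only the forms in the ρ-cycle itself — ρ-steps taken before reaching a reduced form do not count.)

D = 156, ⌊√D⌋ = 12
descent: ρ → (15,-6,-2)
descent: ρ → (-2,10,7)  [lands on river]
river: ρ → (7,4,-5)
river: ρ → (-5,6,6)
river: ρ → (6,6,-5)
river: ρ → (-5,4,7)
river: ρ → (7,10,-2)
ρ-cycle length = 6 (tail of 2 descent steps not counted)

6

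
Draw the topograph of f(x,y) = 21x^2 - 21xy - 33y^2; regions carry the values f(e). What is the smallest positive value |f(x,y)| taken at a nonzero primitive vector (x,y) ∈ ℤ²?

descent: ρ → (-33,21,21)  [lands on river]
river: ρ → (21,21,-33)
river: ρ → (-33,45,9)
river: ρ → (9,45,-33)
closes: descent 1, river 4
min |a| on river = 9

9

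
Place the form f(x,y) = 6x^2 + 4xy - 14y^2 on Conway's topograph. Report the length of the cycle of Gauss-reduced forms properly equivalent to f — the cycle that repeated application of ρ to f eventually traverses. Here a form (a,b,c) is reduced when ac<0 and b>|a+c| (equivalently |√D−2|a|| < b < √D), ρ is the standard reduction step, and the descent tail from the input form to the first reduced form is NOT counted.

D = 352, ⌊√D⌋ = 18
descent: ρ → (-14,-4,6)
descent: ρ → (6,16,-4)  [lands on river]
river: ρ → (-4,16,6)
river: ρ → (6,8,-12)
river: ρ → (-12,16,2)
river: ρ → (2,16,-12)
river: ρ → (-12,8,6)
ρ-cycle length = 6 (tail of 2 descent steps not counted)

6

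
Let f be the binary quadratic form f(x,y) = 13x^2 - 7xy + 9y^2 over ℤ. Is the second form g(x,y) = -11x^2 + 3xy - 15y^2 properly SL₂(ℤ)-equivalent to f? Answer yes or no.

D₁ = -419, D₂ = -651
discriminants differ ⇒ not SL₂(ℤ)-equivalent

no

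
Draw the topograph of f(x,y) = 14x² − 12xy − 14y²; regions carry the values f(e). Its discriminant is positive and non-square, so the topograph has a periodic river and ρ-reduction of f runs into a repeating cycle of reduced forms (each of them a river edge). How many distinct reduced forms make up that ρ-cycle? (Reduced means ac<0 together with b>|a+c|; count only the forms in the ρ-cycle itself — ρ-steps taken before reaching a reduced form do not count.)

D = 928, ⌊√D⌋ = 30
descent: ρ → (-14,12,14)  [lands on river]
river: ρ → (14,16,-12)
river: ρ → (-12,8,18)
river: ρ → (18,28,-2)
river: ρ → (-2,28,18)
river: ρ → (18,8,-12)
river: ρ → (-12,16,14)
river: ρ → (14,12,-14)
river: ρ → (-14,16,12)
river: ρ → (12,8,-18)
river: ρ → (-18,28,2)
river: ρ → (2,28,-18)
river: ρ → (-18,8,12)
river: ρ → (12,16,-14)
ρ-cycle length = 14 (tail of 1 descent step not counted)

14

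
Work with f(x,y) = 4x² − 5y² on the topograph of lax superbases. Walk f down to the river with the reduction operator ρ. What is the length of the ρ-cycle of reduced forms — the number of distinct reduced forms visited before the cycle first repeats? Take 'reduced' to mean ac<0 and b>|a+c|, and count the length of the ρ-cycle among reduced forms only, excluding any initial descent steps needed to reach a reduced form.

D = 80, ⌊√D⌋ = 8
descent: ρ → (-5,0,4)
descent: ρ → (4,8,-1)  [lands on river]
river: ρ → (-1,8,4)
ρ-cycle length = 2 (tail of 2 descent steps not counted)

2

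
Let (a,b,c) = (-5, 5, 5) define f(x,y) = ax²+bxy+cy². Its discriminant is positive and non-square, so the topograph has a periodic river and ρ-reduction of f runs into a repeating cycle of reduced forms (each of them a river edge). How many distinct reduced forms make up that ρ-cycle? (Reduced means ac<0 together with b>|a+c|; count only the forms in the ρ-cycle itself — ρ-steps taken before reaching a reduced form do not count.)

D = 125, ⌊√D⌋ = 11
river: ρ → (5,5,-5)
river: ρ → (-5,5,5)
ρ-cycle length = 2 (tail of 0 descent steps not counted)

2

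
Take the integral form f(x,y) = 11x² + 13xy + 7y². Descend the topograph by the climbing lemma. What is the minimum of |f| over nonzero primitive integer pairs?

translate: b→-9 (≡13 mod 22), so (11,13,7)→(11,-9,5)
flip: (11,-9,5)→(5,9,11)
translate: b→-1 (≡9 mod 10), so (5,9,11)→(5,-1,7)
reduced (well bottom): (5,-1,7) with a≤c, −a<b≤a
well minimum = a = 5

5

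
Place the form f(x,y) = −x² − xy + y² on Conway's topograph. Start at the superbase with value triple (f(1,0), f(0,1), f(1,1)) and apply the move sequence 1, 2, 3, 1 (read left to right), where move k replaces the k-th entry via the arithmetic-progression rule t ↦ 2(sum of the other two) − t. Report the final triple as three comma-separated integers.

start (-1,1,-1) = (f(1,0),f(0,1),f(1,1))
replace slot 1: 2·(1+(-1)) − (-1) = 1 → (1,1,-1)
replace slot 2: 2·(1+(-1)) − 1 = -1 → (1,-1,-1)
replace slot 3: 2·(1+(-1)) − (-1) = 1 → (1,-1,1)
replace slot 1: 2·((-1)+1) − 1 = -1 → (-1,-1,1)

-1,-1,1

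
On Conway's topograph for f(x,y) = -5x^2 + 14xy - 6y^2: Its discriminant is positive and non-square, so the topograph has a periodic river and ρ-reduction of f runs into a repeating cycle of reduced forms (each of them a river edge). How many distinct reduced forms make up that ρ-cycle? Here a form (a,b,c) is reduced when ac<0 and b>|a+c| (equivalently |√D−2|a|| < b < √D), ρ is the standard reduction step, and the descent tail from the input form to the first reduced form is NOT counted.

D = 76, ⌊√D⌋ = 8
descent: ρ → (-6,-2,3)
descent: ρ → (3,8,-1)  [lands on river]
river: ρ → (-1,8,3)
river: ρ → (3,4,-5)
river: ρ → (-5,6,2)
river: ρ → (2,6,-5)
river: ρ → (-5,4,3)
ρ-cycle length = 6 (tail of 2 descent steps not counted)

6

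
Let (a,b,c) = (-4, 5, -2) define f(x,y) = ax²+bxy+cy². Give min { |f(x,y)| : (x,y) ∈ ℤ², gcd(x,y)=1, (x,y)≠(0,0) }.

translate: b→3 (≡-5 mod 8), so (4,-5,2)→(4,3,1)
flip: (4,3,1)→(1,-3,4)
translate: b→1 (≡-3 mod 2), so (1,-3,4)→(1,1,2)
reduced (well bottom): (1,1,2) with a≤c, −a<b≤a
well minimum |f| = |-1| = 1 (negative-definite)

1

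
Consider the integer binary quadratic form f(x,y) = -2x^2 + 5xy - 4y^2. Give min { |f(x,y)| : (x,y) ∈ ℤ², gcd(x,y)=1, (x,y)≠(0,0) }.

translate: b→-1 (≡-5 mod 4), so (2,-5,4)→(2,-1,1)
flip: (2,-1,1)→(1,1,2)
reduced (well bottom): (1,1,2) with a≤c, −a<b≤a
well minimum |f| = |-1| = 1 (negative-definite)

1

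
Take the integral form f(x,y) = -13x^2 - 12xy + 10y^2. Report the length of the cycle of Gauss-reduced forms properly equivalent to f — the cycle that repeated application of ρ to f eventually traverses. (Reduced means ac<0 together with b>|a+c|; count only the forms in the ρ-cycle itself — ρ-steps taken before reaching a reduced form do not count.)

D = 664, ⌊√D⌋ = 25
descent: ρ → (10,12,-13)  [lands on river]
river: ρ → (-13,14,9)
river: ρ → (9,22,-5)
river: ρ → (-5,18,17)
river: ρ → (17,16,-6)
river: ρ → (-6,20,11)
river: ρ → (11,24,-2)
river: ρ → (-2,24,11)
river: ρ → (11,20,-6)
river: ρ → (-6,16,17)
river: ρ → (17,18,-5)
river: ρ → (-5,22,9)
river: ρ → (9,14,-13)
river: ρ → (-13,12,10)
river: ρ → (10,8,-15)
river: ρ → (-15,22,3)
river: ρ → (3,20,-22)
river: ρ → (-22,24,1)
river: ρ → (1,24,-22)
river: ρ → (-22,20,3)
river: ρ → (3,22,-15)
river: ρ → (-15,8,10)
ρ-cycle length = 22 (tail of 1 descent step not counted)

22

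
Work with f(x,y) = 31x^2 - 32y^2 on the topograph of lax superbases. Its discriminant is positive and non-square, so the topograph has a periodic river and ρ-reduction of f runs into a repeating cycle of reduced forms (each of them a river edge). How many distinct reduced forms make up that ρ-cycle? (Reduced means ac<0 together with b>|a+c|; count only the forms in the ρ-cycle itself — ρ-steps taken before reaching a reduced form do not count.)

D = 3968, ⌊√D⌋ = 62
descent: ρ → (-32,0,31)
descent: ρ → (31,62,-1)  [lands on river]
river: ρ → (-1,62,31)
ρ-cycle length = 2 (tail of 2 descent steps not counted)

2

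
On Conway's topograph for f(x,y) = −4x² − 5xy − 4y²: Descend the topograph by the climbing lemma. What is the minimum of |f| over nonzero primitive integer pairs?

translate: b→-3 (≡5 mod 8), so (4,5,4)→(4,-3,3)
flip: (4,-3,3)→(3,3,4)
reduced (well bottom): (3,3,4) with a≤c, −a<b≤a
well minimum |f| = |-3| = 3 (negative-definite)

3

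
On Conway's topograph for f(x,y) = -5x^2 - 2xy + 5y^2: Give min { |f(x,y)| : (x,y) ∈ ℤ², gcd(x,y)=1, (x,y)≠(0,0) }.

descent: ρ → (5,2,-5)  [lands on river]
river: ρ → (-5,8,2)
river: ρ → (2,8,-5)
river: ρ → (-5,2,5)
river: ρ → (5,8,-2)
river: ρ → (-2,8,5)
closes: descent 1, river 6
min |a| on river = 2

2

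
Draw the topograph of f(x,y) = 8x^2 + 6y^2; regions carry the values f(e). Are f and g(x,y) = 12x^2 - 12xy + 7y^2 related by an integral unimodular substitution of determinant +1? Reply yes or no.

D₁ = -192, D₂ = -192
f: flip: (8,0,6)→(6,0,8)
f: reduced (well bottom): (6,0,8) with a≤c, −a<b≤a
g: translate: b→12 (≡-12 mod 24), so (12,-12,7)→(12,12,7)
g: flip: (12,12,7)→(7,-12,12)
g: translate: b→2 (≡-12 mod 14), so (7,-12,12)→(7,2,7)
g: reduced (well bottom): (7,2,7) with a≤c, −a<b≤a
reduced forms (6, 0, 8) vs (7, 2, 7) ⇒ inequivalent

no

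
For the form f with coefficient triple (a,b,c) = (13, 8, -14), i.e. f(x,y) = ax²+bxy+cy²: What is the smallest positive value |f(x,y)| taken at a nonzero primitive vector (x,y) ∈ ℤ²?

river: ρ → (-14,20,7)
river: ρ → (7,22,-11)
river: ρ → (-11,22,7)
river: ρ → (7,20,-14)
river: ρ → (-14,8,13)
river: ρ → (13,18,-9)
river: ρ → (-9,18,13)
river: ρ → (13,8,-14)
closes: descent 0, river 8
min |a| on river = 7

7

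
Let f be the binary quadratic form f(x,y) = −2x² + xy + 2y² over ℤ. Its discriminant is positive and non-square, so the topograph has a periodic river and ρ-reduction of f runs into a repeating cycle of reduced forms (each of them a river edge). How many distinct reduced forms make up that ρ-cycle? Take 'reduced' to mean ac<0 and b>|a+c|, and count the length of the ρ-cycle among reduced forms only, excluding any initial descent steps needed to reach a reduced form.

D = 17, ⌊√D⌋ = 4
river: ρ → (2,3,-1)
river: ρ → (-1,3,2)
river: ρ → (2,1,-2)
river: ρ → (-2,3,1)
river: ρ → (1,3,-2)
river: ρ → (-2,1,2)
ρ-cycle length = 6 (tail of 0 descent steps not counted)

6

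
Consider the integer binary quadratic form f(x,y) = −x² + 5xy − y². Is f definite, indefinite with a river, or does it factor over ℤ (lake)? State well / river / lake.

D = b²−4ac = 5² − 4·(-1)·(-1) = 21
D > 0 non-square ⇒ indefinite ⇒ periodic river

river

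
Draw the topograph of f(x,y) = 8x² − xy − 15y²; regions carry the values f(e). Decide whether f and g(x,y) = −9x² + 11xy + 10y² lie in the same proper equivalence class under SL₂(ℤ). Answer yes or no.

D₁ = 481, D₂ = 481
river cycle of f (length 26): (8, 15, -8), (-8, 17, 6), (6, 19, -5), (-5, 21, 2), (2, 19, -15), (-15, 11, 6), (6, 13, -13), (-13, 13, 6), (6, 11, -15), (-15, 19, 2), … (16 more)
river cycle of g (length 30): (10, 9, -10), (-10, 11, 9), (9, 7, -12), (-12, 17, 4), (4, 15, -16), (-16, 17, 3), (3, 19, -10), (-10, 21, 1), (1, 21, -10), (-10, 19, 3), … (20 more)
cycles differ ⇒ inequivalent

no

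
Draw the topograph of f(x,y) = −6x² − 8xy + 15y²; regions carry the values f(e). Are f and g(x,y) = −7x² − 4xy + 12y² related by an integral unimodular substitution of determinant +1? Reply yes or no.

D₁ = 424, D₂ = 352
discriminants differ ⇒ not SL₂(ℤ)-equivalent

no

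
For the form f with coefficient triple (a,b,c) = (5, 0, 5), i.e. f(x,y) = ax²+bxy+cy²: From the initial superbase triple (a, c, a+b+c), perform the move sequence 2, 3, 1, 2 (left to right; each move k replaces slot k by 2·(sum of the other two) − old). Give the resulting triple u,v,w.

start (5,5,10) = (f(1,0),f(0,1),f(1,1))
replace slot 2: 2·(5+10) − 5 = 25 → (5,25,10)
replace slot 3: 2·(5+25) − 10 = 50 → (5,25,50)
replace slot 1: 2·(25+50) − 5 = 145 → (145,25,50)
replace slot 2: 2·(145+50) − 25 = 365 → (145,365,50)

145,365,50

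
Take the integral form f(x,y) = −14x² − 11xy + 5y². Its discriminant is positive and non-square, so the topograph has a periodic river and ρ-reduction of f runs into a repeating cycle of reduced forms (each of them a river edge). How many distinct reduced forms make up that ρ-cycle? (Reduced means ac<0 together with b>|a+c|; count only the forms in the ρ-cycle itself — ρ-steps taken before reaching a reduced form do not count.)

D = 401, ⌊√D⌋ = 20
descent: ρ → (5,11,-14)  [lands on river]
river: ρ → (-14,17,2)
river: ρ → (2,19,-5)
river: ρ → (-5,11,14)
river: ρ → (14,17,-2)
river: ρ → (-2,19,5)
ρ-cycle length = 6 (tail of 1 descent step not counted)

6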